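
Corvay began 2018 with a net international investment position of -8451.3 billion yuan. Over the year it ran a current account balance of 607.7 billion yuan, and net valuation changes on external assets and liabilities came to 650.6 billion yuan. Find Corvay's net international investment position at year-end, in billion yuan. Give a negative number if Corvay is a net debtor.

Change in NIIP = current account + net valuation change = 607.7 + 650.6 = 1258.3
End-of-year NIIP = -8451.3 + 1258.3 = -7193.0

-7193.0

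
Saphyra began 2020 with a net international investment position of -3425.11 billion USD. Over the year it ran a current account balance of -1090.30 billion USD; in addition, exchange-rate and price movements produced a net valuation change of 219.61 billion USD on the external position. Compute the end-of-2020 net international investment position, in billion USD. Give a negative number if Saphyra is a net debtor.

-4295.80

Change in NIIP = current account + net valuation change = -1090.30 + 219.61 = -870.69
End-of-year NIIP = -3425.11 + (-870.69) = -4295.80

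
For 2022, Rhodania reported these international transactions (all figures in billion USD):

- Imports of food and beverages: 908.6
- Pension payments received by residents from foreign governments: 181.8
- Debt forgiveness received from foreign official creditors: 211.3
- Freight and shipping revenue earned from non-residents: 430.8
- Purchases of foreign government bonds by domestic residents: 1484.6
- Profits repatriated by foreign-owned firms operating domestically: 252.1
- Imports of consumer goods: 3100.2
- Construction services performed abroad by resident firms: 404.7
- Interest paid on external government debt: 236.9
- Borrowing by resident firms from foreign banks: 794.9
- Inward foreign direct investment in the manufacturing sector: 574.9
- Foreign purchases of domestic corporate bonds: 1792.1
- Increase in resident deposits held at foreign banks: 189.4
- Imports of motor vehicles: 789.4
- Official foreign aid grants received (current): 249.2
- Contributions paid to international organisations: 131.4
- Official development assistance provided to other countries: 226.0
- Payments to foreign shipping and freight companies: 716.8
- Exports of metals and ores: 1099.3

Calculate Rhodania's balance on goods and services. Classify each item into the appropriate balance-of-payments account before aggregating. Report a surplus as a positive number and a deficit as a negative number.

Goods: -908.6 + 1099.3 - 789.4 - 3100.2 = -3698.9
Services: -716.8 + 404.7 + 430.8 = 118.7
Trade balance = -3698.9 + 118.7 = -3580.2
(Excluded from the trade balance — secondary income: pension payments received by residents from foreign governments 181.8, official foreign aid grants received (current) 249.2, contributions paid to international organisations 131.4, official development assistance provided to other countries 226.0; capital account: debt forgiveness received from foreign official creditors 211.3; financial account: purchases of foreign government bonds by domestic residents 1484.6, borrowing by resident firms from foreign banks 794.9, inward foreign direct investment in the manufacturing sector 574.9, foreign purchases of domestic corporate bonds 1792.1, increase in resident deposits held at foreign banks 189.4; primary income: profits repatriated by foreign-owned firms operating domestically 252.1, interest paid on external government debt 236.9.)

-3580.2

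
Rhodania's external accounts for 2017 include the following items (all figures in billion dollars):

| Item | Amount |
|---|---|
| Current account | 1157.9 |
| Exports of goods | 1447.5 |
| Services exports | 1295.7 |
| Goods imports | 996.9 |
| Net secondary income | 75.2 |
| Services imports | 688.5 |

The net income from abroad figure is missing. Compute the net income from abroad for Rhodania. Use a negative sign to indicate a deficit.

24.9

Current account = goods balance + services balance + net primary income + net secondary income
Sum of the known components = 1133.0
Net income from abroad = CA - (known components) = 1157.9 - 1133.0 = 24.9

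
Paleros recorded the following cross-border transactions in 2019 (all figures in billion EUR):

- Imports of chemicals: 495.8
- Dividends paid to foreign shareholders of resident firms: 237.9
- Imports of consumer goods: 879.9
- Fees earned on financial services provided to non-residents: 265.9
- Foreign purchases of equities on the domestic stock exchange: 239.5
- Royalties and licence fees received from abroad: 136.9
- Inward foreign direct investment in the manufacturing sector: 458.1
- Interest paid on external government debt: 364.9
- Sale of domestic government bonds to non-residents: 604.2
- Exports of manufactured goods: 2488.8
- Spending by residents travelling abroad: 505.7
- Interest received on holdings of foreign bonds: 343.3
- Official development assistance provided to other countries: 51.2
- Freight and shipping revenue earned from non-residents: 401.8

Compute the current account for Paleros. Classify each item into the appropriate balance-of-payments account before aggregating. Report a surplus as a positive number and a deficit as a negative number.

1101.3

Goods: 2488.8 - 879.9 - 495.8 = 1113.1
Services: 265.9 + 401.8 - 505.7 + 136.9 = 298.9
Primary income: 343.3 - 364.9 - 237.9 = -259.5
Secondary income: -51.2
Current account = 1113.1 + 298.9 + (-259.5) + (-51.2) = 1101.3
(Excluded from the current account — financial account: foreign purchases of equities on the domestic stock exchange 239.5, inward foreign direct investment in the manufacturing sector 458.1, sale of domestic government bonds to non-residents 604.2.)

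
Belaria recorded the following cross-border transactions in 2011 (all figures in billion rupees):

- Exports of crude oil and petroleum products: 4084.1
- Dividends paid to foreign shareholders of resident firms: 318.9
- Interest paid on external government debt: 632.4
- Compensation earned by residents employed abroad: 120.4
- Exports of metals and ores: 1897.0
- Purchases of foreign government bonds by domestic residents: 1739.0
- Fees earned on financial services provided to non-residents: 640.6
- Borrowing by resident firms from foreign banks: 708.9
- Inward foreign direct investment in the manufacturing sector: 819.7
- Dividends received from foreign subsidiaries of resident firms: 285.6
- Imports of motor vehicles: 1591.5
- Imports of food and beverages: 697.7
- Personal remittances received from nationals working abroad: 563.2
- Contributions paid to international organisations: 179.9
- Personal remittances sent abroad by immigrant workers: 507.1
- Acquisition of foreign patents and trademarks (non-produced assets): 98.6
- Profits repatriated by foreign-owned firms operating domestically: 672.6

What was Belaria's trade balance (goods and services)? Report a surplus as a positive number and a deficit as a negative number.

4332.5

Goods: -1591.5 + 1897.0 - 697.7 + 4084.1 = 3691.9
Services: 640.6
Trade balance = 3691.9 + 640.6 = 4332.5
(Excluded from the trade balance — primary income: dividends paid to foreign shareholders of resident firms 318.9, interest paid on external government debt 632.4, compensation earned by residents employed abroad 120.4, dividends received from foreign subsidiaries of resident firms 285.6, profits repatriated by foreign-owned firms operating domestically 672.6; financial account: purchases of foreign government bonds by domestic residents 1739.0, borrowing by resident firms from foreign banks 708.9, inward foreign direct investment in the manufacturing sector 819.7; secondary income: personal remittances received from nationals working abroad 563.2, contributions paid to international organisations 179.9, personal remittances sent abroad by immigrant workers 507.1; capital account: acquisition of foreign patents and trademarks (non-produced assets) 98.6.)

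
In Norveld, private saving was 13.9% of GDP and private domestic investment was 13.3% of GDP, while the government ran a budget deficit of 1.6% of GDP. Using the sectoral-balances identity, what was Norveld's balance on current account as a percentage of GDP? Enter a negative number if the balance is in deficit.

By the sectoral-balances identity, CA = (S_private - I) + (T - G).
Private balance = 13.9 - 13.3 = 0.6
Government balance (T - G) = -1.6
CA = 0.6 + (-1.6) = -1.0

-1.0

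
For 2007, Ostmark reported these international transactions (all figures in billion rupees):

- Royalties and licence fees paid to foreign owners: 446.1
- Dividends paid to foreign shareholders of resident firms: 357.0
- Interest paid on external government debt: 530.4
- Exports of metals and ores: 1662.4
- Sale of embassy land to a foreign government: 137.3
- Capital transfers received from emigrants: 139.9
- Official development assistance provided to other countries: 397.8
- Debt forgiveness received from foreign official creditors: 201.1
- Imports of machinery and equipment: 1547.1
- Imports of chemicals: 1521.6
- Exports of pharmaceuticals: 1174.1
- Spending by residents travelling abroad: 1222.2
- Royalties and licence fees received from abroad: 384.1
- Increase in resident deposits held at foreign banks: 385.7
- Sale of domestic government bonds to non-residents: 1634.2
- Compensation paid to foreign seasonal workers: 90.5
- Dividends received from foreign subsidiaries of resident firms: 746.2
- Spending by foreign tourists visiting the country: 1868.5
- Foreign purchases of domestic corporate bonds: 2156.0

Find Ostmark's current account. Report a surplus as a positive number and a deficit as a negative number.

Goods: -1521.6 + 1662.4 - 1547.1 + 1174.1 = -232.2
Services: 384.1 - 1222.2 - 446.1 + 1868.5 = 584.3
Primary income: -357.0 - 90.5 - 530.4 + 746.2 = -231.7
Secondary income: -397.8
Current account = (-232.2) + 584.3 + (-231.7) + (-397.8) = -277.4
(Excluded from the current account — capital account: sale of embassy land to a foreign government 137.3, capital transfers received from emigrants 139.9, debt forgiveness received from foreign official creditors 201.1; financial account: increase in resident deposits held at foreign banks 385.7, sale of domestic government bonds to non-residents 1634.2, foreign purchases of domestic corporate bonds 2156.0.)

-277.4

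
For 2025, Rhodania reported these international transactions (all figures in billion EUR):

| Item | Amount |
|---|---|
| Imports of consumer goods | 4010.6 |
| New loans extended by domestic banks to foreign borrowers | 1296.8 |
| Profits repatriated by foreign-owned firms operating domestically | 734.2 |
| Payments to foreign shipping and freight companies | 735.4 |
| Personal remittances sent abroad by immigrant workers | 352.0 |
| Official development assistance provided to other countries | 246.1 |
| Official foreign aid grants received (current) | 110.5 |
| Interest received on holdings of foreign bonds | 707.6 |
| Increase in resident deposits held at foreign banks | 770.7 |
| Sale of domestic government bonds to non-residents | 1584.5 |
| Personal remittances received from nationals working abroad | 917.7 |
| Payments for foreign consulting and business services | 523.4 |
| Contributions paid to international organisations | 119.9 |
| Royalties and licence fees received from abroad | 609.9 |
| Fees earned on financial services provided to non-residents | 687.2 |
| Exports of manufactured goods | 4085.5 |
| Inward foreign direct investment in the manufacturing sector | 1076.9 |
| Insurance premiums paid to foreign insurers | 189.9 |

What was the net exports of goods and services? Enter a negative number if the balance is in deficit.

-76.7

Goods: -4010.6 + 4085.5 = 74.9
Services: 687.2 + 609.9 - 189.9 - 735.4 - 523.4 = -151.6
Trade balance = 74.9 + (-151.6) = -76.7
(Excluded from the trade balance — financial account: new loans extended by domestic banks to foreign borrowers 1296.8, increase in resident deposits held at foreign banks 770.7, sale of domestic government bonds to non-residents 1584.5, inward foreign direct investment in the manufacturing sector 1076.9; primary income: profits repatriated by foreign-owned firms operating domestically 734.2, interest received on holdings of foreign bonds 707.6; secondary income: personal remittances sent abroad by immigrant workers 352.0, official development assistance provided to other countries 246.1, official foreign aid grants received (current) 110.5, personal remittances received from nationals working abroad 917.7, contributions paid to international organisations 119.9.)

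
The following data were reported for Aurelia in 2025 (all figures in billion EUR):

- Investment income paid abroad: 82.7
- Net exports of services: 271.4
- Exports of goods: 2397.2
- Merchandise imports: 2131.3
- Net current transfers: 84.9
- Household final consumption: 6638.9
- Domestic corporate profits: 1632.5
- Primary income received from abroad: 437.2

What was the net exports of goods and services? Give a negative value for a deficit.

Goods balance = 2397.2 - 2131.3 = 265.9
Services balance = 271.4
Trade balance (goods + services) = 265.9 + 271.4 = 537.3

537.3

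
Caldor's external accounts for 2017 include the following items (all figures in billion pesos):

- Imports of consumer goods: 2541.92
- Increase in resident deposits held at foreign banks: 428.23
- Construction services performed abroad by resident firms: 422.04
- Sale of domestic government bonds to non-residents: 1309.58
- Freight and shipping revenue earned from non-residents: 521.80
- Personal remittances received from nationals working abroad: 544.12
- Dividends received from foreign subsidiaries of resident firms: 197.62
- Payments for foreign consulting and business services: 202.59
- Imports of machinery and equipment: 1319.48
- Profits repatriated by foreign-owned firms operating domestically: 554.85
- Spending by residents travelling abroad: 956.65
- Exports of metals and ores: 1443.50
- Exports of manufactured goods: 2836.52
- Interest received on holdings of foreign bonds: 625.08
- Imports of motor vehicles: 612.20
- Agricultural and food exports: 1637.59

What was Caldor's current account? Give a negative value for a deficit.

2040.58

Goods: -612.20 - 2541.92 + 1637.59 + 2836.52 + 1443.50 - 1319.48 = 1444.01
Services: 422.04 + 521.80 - 202.59 - 956.65 = -215.40
Primary income: -554.85 + 625.08 + 197.62 = 267.85
Secondary income: 544.12
Current account = 1444.01 + (-215.40) + 267.85 + 544.12 = 2040.58
(Excluded from the current account — financial account: increase in resident deposits held at foreign banks 428.23, sale of domestic government bonds to non-residents 1309.58.)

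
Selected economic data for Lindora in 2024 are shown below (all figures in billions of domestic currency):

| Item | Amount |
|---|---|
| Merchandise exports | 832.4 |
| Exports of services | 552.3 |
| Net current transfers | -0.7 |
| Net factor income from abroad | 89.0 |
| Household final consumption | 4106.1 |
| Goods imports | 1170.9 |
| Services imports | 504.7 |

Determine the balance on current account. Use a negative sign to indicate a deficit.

-202.6

Goods balance = 832.4 - 1170.9 = -338.5
Services balance = 552.3 - 504.7 = 47.6
Trade balance (goods + services) = -338.5 + 47.6 = -290.9
Net primary income = 89.0
Net secondary income = -0.7
Current account = -290.9 + 89.0 + (-0.7) = -202.6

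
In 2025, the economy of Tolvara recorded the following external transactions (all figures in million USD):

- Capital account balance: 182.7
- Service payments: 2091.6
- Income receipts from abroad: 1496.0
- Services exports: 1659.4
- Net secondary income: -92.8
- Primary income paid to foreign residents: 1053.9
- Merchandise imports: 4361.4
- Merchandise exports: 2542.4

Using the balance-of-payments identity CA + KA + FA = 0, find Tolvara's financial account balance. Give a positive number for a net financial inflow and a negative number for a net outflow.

1719.2

Goods balance = 2542.4 - 4361.4 = -1819.0
Services balance = 1659.4 - 2091.6 = -432.2
Trade balance (goods + services) = -1819.0 + (-432.2) = -2251.2
Net primary income = 1496.0 - 1053.9 = 442.1
Net secondary income = -92.8
Current account = -2251.2 + 442.1 + (-92.8) = -1901.9
Financial account = -(-1901.9 + 182.7) = 1719.2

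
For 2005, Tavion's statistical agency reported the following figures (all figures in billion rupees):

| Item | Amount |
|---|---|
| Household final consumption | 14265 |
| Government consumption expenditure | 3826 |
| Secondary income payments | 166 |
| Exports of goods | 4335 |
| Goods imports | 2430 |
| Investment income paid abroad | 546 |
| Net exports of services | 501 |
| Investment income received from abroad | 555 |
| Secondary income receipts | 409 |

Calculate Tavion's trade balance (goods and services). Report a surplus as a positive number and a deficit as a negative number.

2406

Goods balance = 4335 - 2430 = 1905
Services balance = 501
Trade balance (goods + services) = 1905 + 501 = 2406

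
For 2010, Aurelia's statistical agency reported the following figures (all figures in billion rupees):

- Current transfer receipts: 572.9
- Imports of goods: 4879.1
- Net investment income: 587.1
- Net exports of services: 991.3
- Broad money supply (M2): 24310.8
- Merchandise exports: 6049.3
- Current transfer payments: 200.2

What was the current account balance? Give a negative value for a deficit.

3121.3

Goods balance = 6049.3 - 4879.1 = 1170.2
Services balance = 991.3
Trade balance (goods + services) = 1170.2 + 991.3 = 2161.5
Net primary income = 587.1
Net secondary income = 572.9 - 200.2 = 372.7
Current account = 2161.5 + 587.1 + 372.7 = 3121.3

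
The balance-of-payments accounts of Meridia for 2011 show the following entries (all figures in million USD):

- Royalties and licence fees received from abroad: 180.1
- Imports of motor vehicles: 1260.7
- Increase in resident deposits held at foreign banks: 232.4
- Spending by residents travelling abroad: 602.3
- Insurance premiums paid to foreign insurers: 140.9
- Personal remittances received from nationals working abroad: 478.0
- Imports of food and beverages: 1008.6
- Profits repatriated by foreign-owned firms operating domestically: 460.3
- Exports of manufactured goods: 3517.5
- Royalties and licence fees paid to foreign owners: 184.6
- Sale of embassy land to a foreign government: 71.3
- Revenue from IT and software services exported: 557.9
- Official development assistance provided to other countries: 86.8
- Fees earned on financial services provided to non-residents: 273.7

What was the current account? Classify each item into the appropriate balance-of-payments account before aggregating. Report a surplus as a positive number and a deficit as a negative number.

1263.0

Goods: 3517.5 - 1008.6 - 1260.7 = 1248.2
Services: 557.9 - 184.6 - 602.3 + 180.1 + 273.7 - 140.9 = 83.9
Primary income: -460.3
Secondary income: 478.0 - 86.8 = 391.2
Current account = 1248.2 + 83.9 + (-460.3) + 391.2 = 1263.0
(Excluded from the current account — financial account: increase in resident deposits held at foreign banks 232.4; capital account: sale of embassy land to a foreign government 71.3.)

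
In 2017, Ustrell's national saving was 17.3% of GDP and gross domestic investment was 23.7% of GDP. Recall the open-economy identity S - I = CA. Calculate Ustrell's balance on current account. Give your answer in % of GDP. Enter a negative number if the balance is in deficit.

-6.4

CA = S - I = 17.3 - 23.7 = -6.4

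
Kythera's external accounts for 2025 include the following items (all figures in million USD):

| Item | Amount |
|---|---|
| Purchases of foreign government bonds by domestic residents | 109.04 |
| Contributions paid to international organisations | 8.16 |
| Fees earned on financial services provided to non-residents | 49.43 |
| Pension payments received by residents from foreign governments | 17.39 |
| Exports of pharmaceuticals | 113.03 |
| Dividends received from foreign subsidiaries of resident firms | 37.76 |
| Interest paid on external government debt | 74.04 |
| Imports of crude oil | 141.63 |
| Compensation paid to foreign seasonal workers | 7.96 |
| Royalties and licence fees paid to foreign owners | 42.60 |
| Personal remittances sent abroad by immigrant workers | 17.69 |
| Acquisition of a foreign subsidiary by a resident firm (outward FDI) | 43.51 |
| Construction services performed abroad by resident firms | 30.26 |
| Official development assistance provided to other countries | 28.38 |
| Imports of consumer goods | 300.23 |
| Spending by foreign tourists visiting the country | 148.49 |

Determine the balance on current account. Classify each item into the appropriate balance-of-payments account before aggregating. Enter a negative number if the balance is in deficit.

-224.33

Goods: 113.03 - 300.23 - 141.63 = -328.83
Services: 30.26 + 49.43 + 148.49 - 42.60 = 185.58
Primary income: 37.76 - 7.96 - 74.04 = -44.24
Secondary income: -28.38 + 17.39 - 8.16 - 17.69 = -36.84
Current account = (-328.83) + 185.58 + (-44.24) + (-36.84) = -224.33
(Excluded from the current account — financial account: purchases of foreign government bonds by domestic residents 109.04, acquisition of a foreign subsidiary by a resident firm (outward FDI) 43.51.)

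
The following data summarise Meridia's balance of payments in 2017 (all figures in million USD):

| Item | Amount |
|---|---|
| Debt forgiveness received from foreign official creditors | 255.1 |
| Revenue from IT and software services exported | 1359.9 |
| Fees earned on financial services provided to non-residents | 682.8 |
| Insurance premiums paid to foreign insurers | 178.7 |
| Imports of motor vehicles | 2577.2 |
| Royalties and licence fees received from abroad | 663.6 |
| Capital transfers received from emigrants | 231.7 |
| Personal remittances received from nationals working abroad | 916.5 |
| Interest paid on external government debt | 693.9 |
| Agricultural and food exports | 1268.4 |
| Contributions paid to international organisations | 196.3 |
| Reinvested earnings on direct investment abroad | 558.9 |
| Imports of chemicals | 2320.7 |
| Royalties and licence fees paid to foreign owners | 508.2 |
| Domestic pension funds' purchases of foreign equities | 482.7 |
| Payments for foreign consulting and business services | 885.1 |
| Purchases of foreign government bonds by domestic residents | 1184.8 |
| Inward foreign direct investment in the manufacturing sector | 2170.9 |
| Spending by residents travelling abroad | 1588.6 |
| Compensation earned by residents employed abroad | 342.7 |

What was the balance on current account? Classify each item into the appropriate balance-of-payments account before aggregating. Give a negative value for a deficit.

Goods: -2577.2 - 2320.7 + 1268.4 = -3629.5
Services: -178.7 + 682.8 + 1359.9 - 885.1 - 508.2 - 1588.6 + 663.6 = -454.3
Primary income: -693.9 + 342.7 + 558.9 = 207.7
Secondary income: 916.5 - 196.3 = 720.2
Current account = (-3629.5) + (-454.3) + 207.7 + 720.2 = -3155.9
(Excluded from the current account — capital account: debt forgiveness received from foreign official creditors 255.1, capital transfers received from emigrants 231.7; financial account: domestic pension funds' purchases of foreign equities 482.7, purchases of foreign government bonds by domestic residents 1184.8, inward foreign direct investment in the manufacturing sector 2170.9.)

-3155.9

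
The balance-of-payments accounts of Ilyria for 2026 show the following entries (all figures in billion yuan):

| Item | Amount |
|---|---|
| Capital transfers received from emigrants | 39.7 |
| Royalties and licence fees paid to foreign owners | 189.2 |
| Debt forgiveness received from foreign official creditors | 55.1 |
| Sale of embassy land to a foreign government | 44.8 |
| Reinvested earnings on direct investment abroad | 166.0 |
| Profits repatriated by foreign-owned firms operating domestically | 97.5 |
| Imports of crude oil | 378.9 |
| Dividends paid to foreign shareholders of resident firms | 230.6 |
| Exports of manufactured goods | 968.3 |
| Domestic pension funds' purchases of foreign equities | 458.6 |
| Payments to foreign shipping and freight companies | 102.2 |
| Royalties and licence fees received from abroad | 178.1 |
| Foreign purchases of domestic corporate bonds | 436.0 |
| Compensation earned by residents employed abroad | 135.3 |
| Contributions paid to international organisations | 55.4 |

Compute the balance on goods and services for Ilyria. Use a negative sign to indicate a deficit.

Goods: 968.3 - 378.9 = 589.4
Services: 178.1 - 189.2 - 102.2 = -113.3
Trade balance = 589.4 + (-113.3) = 476.1
(Excluded from the trade balance — capital account: capital transfers received from emigrants 39.7, debt forgiveness received from foreign official creditors 55.1, sale of embassy land to a foreign government 44.8; primary income: reinvested earnings on direct investment abroad 166.0, profits repatriated by foreign-owned firms operating domestically 97.5, dividends paid to foreign shareholders of resident firms 230.6, compensation earned by residents employed abroad 135.3; financial account: domestic pension funds' purchases of foreign equities 458.6, foreign purchases of domestic corporate bonds 436.0; secondary income: contributions paid to international organisations 55.4.)

476.1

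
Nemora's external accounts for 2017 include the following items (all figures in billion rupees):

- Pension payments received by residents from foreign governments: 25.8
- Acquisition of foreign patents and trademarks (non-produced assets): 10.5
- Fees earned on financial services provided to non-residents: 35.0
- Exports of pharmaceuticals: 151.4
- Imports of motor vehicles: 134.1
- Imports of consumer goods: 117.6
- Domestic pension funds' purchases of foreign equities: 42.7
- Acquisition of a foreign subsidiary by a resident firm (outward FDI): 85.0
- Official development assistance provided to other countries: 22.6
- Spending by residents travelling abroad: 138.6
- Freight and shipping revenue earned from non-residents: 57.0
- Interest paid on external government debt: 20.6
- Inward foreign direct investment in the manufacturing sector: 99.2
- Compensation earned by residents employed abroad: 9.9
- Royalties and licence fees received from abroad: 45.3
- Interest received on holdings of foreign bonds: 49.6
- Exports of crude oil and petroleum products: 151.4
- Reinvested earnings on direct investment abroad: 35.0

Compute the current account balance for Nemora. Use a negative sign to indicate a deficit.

126.9

Goods: -134.1 + 151.4 - 117.6 + 151.4 = 51.1
Services: 45.3 - 138.6 + 35.0 + 57.0 = -1.3
Primary income: -20.6 + 49.6 + 35.0 + 9.9 = 73.9
Secondary income: -22.6 + 25.8 = 3.2
Current account = 51.1 + (-1.3) + 73.9 + 3.2 = 126.9
(Excluded from the current account — capital account: acquisition of foreign patents and trademarks (non-produced assets) 10.5; financial account: domestic pension funds' purchases of foreign equities 42.7, acquisition of a foreign subsidiary by a resident firm (outward FDI) 85.0, inward foreign direct investment in the manufacturing sector 99.2.)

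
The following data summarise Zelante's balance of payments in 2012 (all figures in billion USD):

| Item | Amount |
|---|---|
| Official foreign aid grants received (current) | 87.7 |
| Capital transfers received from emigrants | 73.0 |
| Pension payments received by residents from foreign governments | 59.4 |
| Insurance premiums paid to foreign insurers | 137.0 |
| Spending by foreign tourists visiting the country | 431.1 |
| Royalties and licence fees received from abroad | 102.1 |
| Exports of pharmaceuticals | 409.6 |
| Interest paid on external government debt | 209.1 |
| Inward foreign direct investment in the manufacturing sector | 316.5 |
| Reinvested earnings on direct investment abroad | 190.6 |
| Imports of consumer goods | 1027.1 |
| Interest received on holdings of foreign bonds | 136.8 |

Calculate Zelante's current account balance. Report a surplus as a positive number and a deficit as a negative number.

44.1

Goods: -1027.1 + 409.6 = -617.5
Services: -137.0 + 102.1 + 431.1 = 396.2
Primary income: 190.6 + 136.8 - 209.1 = 118.3
Secondary income: 87.7 + 59.4 = 147.1
Current account = (-617.5) + 396.2 + 118.3 + 147.1 = 44.1
(Excluded from the current account — capital account: capital transfers received from emigrants 73.0; financial account: inward foreign direct investment in the manufacturing sector 316.5.)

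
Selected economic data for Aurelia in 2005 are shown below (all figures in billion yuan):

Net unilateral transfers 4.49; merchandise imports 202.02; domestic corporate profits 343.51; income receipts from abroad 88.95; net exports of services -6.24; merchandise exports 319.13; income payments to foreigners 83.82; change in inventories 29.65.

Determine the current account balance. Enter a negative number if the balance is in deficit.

120.49

Goods balance = 319.13 - 202.02 = 117.11
Services balance = -6.24
Trade balance (goods + services) = 117.11 + (-6.24) = 110.87
Net primary income = 88.95 - 83.82 = 5.13
Net secondary income = 4.49
Current account = 110.87 + 5.13 + 4.49 = 120.49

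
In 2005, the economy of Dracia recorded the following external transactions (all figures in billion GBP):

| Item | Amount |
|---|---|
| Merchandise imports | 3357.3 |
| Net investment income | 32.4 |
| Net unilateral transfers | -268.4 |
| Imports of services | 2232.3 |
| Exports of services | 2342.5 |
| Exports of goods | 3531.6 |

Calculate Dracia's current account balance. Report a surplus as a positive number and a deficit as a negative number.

48.5

Goods balance = 3531.6 - 3357.3 = 174.3
Services balance = 2342.5 - 2232.3 = 110.2
Trade balance (goods + services) = 174.3 + 110.2 = 284.5
Net primary income = 32.4
Net secondary income = -268.4
Current account = 284.5 + 32.4 + (-268.4) = 48.5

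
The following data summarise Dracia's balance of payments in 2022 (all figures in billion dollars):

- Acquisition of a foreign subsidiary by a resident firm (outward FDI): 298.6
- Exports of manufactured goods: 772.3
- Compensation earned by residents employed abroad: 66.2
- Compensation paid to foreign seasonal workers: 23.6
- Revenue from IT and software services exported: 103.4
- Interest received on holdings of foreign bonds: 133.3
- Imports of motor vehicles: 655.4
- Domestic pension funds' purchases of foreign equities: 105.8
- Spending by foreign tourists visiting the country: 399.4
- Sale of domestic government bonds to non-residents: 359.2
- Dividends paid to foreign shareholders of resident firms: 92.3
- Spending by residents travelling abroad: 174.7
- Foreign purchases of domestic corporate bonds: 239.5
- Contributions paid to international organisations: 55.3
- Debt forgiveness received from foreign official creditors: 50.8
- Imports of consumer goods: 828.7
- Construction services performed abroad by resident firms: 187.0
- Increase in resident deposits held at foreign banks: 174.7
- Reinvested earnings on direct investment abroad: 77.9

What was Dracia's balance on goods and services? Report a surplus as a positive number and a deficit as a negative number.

-196.7

Goods: 772.3 - 828.7 - 655.4 = -711.8
Services: 187.0 + 399.4 + 103.4 - 174.7 = 515.1
Trade balance = -711.8 + 515.1 = -196.7
(Excluded from the trade balance — financial account: acquisition of a foreign subsidiary by a resident firm (outward FDI) 298.6, domestic pension funds' purchases of foreign equities 105.8, sale of domestic government bonds to non-residents 359.2, foreign purchases of domestic corporate bonds 239.5, increase in resident deposits held at foreign banks 174.7; primary income: compensation earned by residents employed abroad 66.2, compensation paid to foreign seasonal workers 23.6, interest received on holdings of foreign bonds 133.3, dividends paid to foreign shareholders of resident firms 92.3, reinvested earnings on direct investment abroad 77.9; secondary income: contributions paid to international organisations 55.3; capital account: debt forgiveness received from foreign official creditors 50.8.)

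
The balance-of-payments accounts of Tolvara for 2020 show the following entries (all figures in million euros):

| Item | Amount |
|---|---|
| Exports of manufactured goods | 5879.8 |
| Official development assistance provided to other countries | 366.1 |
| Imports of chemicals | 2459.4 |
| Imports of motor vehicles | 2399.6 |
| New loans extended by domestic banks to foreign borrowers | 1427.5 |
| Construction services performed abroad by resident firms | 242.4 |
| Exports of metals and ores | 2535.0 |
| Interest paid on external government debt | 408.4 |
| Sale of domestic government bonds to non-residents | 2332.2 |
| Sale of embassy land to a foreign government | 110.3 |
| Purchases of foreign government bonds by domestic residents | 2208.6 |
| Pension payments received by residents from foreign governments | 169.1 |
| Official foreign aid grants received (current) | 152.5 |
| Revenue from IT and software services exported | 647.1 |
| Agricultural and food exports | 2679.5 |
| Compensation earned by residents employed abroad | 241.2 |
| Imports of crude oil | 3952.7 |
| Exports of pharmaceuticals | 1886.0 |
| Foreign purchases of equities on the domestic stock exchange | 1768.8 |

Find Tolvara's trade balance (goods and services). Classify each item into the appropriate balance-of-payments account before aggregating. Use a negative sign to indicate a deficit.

5058.1

Goods: 2679.5 + 2535.0 - 3952.7 - 2459.4 + 1886.0 - 2399.6 + 5879.8 = 4168.6
Services: 242.4 + 647.1 = 889.5
Trade balance = 4168.6 + 889.5 = 5058.1
(Excluded from the trade balance — secondary income: official development assistance provided to other countries 366.1, pension payments received by residents from foreign governments 169.1, official foreign aid grants received (current) 152.5; financial account: new loans extended by domestic banks to foreign borrowers 1427.5, sale of domestic government bonds to non-residents 2332.2, purchases of foreign government bonds by domestic residents 2208.6, foreign purchases of equities on the domestic stock exchange 1768.8; primary income: interest paid on external government debt 408.4, compensation earned by residents employed abroad 241.2; capital account: sale of embassy land to a foreign government 110.3.)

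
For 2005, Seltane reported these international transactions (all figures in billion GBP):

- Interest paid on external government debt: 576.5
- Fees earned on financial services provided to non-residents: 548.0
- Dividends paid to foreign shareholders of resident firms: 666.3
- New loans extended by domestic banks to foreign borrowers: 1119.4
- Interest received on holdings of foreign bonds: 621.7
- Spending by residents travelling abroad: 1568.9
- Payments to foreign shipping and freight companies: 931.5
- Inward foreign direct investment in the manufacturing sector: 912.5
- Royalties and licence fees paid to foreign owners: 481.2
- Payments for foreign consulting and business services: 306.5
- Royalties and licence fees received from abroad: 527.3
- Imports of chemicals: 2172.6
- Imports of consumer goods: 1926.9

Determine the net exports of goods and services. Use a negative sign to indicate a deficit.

Goods: -1926.9 - 2172.6 = -4099.5
Services: 548.0 + 527.3 - 306.5 - 1568.9 - 931.5 - 481.2 = -2212.8
Trade balance = -4099.5 + (-2212.8) = -6312.3
(Excluded from the trade balance — primary income: interest paid on external government debt 576.5, dividends paid to foreign shareholders of resident firms 666.3, interest received on holdings of foreign bonds 621.7; financial account: new loans extended by domestic banks to foreign borrowers 1119.4, inward foreign direct investment in the manufacturing sector 912.5.)

-6312.3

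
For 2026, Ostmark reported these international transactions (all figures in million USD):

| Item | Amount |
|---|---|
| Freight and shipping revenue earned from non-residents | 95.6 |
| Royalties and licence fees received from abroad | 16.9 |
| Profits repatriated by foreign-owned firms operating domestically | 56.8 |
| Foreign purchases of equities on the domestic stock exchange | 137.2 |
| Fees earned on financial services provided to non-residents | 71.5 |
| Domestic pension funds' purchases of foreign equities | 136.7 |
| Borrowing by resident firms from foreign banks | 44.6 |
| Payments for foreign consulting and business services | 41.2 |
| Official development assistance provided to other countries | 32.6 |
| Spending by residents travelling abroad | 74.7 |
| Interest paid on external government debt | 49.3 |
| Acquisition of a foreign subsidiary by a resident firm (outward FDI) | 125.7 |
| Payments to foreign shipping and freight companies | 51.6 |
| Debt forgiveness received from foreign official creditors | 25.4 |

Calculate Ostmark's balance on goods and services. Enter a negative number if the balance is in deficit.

Services: 95.6 + 16.9 - 41.2 - 51.6 + 71.5 - 74.7 = 16.5
Trade balance = 0.0 + 16.5 = 16.5
(Excluded from the trade balance — primary income: profits repatriated by foreign-owned firms operating domestically 56.8, interest paid on external government debt 49.3; financial account: foreign purchases of equities on the domestic stock exchange 137.2, domestic pension funds' purchases of foreign equities 136.7, borrowing by resident firms from foreign banks 44.6, acquisition of a foreign subsidiary by a resident firm (outward FDI) 125.7; secondary income: official development assistance provided to other countries 32.6; capital account: debt forgiveness received from foreign official creditors 25.4.)

16.5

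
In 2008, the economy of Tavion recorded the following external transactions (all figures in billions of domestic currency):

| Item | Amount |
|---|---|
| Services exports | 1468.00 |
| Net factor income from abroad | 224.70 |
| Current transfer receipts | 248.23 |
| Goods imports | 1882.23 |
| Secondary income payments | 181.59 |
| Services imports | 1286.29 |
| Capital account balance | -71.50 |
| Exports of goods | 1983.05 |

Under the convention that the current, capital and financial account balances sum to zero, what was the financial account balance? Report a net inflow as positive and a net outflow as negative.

Goods balance = 1983.05 - 1882.23 = 100.82
Services balance = 1468.00 - 1286.29 = 181.71
Trade balance (goods + services) = 100.82 + 181.71 = 282.53
Net primary income = 224.70
Net secondary income = 248.23 - 181.59 = 66.64
Current account = 282.53 + 224.70 + 66.64 = 573.87
Financial account = -(573.87 + (-71.50)) = -502.37

-502.37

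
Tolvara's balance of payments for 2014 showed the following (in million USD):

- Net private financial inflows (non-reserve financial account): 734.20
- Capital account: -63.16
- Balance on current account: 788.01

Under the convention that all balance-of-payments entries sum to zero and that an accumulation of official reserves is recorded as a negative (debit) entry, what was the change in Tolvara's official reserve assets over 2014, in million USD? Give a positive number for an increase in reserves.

1459.05

Official reserve transactions balance = -(788.01 + (-63.16) + 734.20) = -1459.05
An accumulation of reserves is recorded as a debit (negative entry), so the change in the stock of reserves is the negative of that balance.
Change in official reserves = -(-1459.05) = 1459.05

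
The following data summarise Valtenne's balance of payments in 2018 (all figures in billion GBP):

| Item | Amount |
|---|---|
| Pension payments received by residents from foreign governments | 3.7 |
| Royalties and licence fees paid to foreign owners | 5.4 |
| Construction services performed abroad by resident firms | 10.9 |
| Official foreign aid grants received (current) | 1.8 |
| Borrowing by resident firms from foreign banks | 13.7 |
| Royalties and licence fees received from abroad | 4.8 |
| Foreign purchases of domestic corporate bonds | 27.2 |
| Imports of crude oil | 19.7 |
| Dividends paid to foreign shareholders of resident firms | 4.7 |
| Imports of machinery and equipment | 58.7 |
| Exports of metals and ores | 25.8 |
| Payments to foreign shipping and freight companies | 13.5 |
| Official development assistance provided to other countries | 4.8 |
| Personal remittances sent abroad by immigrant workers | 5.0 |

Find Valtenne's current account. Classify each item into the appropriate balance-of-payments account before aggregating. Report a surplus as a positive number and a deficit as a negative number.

-64.8

Goods: -19.7 - 58.7 + 25.8 = -52.6
Services: 4.8 - 5.4 + 10.9 - 13.5 = -3.2
Primary income: -4.7
Secondary income: 3.7 - 4.8 - 5.0 + 1.8 = -4.3
Current account = (-52.6) + (-3.2) + (-4.7) + (-4.3) = -64.8
(Excluded from the current account — financial account: borrowing by resident firms from foreign banks 13.7, foreign purchases of domestic corporate bonds 27.2.)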